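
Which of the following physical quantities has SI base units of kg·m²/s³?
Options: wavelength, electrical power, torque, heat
Checking the SI base units of each option:
  wavelength (λ = v/f): m  ✗
  electrical power (P = IV): kg·m²/s³  ✓ matches
  torque (τ = Fr): kg·m²/s²  ✗
  heat (Q = mcΔT): kg·m²/s²  ✗

Only electrical power has units kg·m²/s³.

Answer: electrical power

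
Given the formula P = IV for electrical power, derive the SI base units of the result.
Units of each symbol in P = IV:
  I (current): A
  V (voltage, in volts): kg·m²/(s³·A)

Multiplying the contributions: [A] · [kg·m²/(s³·A)]
Adding exponents of each base unit: kg: 1, m: 2, s: -3
SI base units of electrical power: kg·m²/s³

Answer: kg·m²/s³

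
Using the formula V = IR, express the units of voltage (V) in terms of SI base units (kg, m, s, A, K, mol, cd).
Units of each symbol in V = IR:
  I (current): A
  R (resistance, in ohms): kg·m²/(s³·A²)

Multiplying the contributions: [A] · [kg·m²/(s³·A²)]
Adding exponents of each base unit: kg: 1, m: 2, s: -3, A: -1
SI base units of voltage: kg·m²/(s³·A)

Answer: kg·m²/(s³·A)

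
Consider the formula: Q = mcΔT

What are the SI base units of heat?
Units of each symbol in Q = mcΔT:
  m (mass): kg
  c (specific heat capacity, in J/(kg·K)): m²/(s²·K)
  ΔT (temperature change): K

Multiplying the contributions: [kg] · [m²/(s²·K)] · [K]
Adding exponents of each base unit: kg: 1, m: 2, s: -2
SI base units of heat: kg·m²/s²

Answer: kg·m²/s²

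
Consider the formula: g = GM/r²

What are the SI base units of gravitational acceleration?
Units of each symbol in g = GM/r²:
  G (gravitational constant): m³/(kg·s²)
  M (mass): kg
  r (distance): m  → to the power 2 in the denominator, contributes 1/m²

Multiplying the contributions: [m³/(kg·s²)] · [kg] · [1/m²]
Adding exponents of each base unit: m: 1, s: -2
SI base units of gravitational acceleration: m/s²

Answer: m/s²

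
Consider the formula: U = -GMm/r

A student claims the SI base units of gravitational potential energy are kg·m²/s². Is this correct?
Units of each symbol in U = -GMm/r:
  G (gravitational constant): m³/(kg·s²)
  M (mass): kg
  m (mass): kg
  r (distance): m  → in the denominator, contributes 1/m
  The minus sign does not affect the units.

Multiplying the contributions: [m³/(kg·s²)] · [kg] · [kg] · [1/m]
Adding exponents of each base unit: kg: 1, m: 2, s: -2
SI base units of gravitational potential energy: kg·m²/s²

The claimed units kg·m²/s² match the derived units, so the claim is correct.

Answer: Yes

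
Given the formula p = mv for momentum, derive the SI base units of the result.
Units of each symbol in p = mv:
  m (mass): kg
  v (velocity): m/s

Multiplying the contributions: [kg] · [m/s]
Adding exponents of each base unit: kg: 1, m: 1, s: -1
SI base units of momentum: kg·m/s

Answer: kg·m/s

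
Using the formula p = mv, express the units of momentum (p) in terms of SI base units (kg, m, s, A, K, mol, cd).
Units of each symbol in p = mv:
  m (mass): kg
  v (velocity): m/s

Multiplying the contributions: [kg] · [m/s]
Adding exponents of each base unit: kg: 1, m: 1, s: -1
SI base units of momentum: kg·m/s

Answer: kg·m/s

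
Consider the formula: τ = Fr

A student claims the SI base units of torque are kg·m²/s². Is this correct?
Units of each symbol in τ = Fr:
  F (force): kg·m/s²
  r (lever arm): m

Multiplying the contributions: [kg·m/s²] · [m]
Adding exponents of each base unit: kg: 1, m: 2, s: -2
SI base units of torque: kg·m²/s²

The claimed units kg·m²/s² match the derived units, so the claim is correct.

Answer: Yes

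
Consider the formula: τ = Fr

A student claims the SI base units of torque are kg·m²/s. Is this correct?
Units of each symbol in τ = Fr:
  F (force): kg·m/s²
  r (lever arm): m

Multiplying the contributions: [kg·m/s²] · [m]
Adding exponents of each base unit: kg: 1, m: 2, s: -2
SI base units of torque: kg·m²/s²

The claimed units kg·m²/s (exponents kg: 1, m: 2, s: -1) do not match the derived units kg·m²/s² (exponents kg: 1, m: 2, s: -2), so the claim is incorrect.

Answer: No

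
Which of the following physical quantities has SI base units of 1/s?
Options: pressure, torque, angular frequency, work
Checking the SI base units of each option:
  pressure (P = F/A): kg/(m·s²)  ✗
  torque (τ = Fr): kg·m²/s²  ✗
  angular frequency (ω = 2πf): 1/s  ✓ matches
  work (W = Fd): kg·m²/s²  ✗

Only angular frequency has units 1/s.

Answer: angular frequency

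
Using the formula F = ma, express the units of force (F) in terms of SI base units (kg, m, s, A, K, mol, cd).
Units of each symbol in F = ma:
  m (mass): kg
  a (acceleration): m/s²

Multiplying the contributions: [kg] · [m/s²]
Adding exponents of each base unit: kg: 1, m: 1, s: -2
SI base units of force: kg·m/s²

Answer: kg·m/s²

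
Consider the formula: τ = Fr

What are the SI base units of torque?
Units of each symbol in τ = Fr:
  F (force): kg·m/s²
  r (lever arm): m

Multiplying the contributions: [kg·m/s²] · [m]
Adding exponents of each base unit: kg: 1, m: 2, s: -2
SI base units of torque: kg·m²/s²

Answer: kg·m²/s²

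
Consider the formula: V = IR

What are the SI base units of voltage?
Units of each symbol in V = IR:
  I (current): A
  R (resistance, in ohms): kg·m²/(s³·A²)

Multiplying the contributions: [A] · [kg·m²/(s³·A²)]
Adding exponents of each base unit: kg: 1, m: 2, s: -3, A: -1
SI base units of voltage: kg·m²/(s³·A)

Answer: kg·m²/(s³·A)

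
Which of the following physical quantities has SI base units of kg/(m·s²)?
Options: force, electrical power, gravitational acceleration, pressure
Checking the SI base units of each option:
  force (F = ma): kg·m/s²  ✗
  electrical power (P = IV): kg·m²/s³  ✗
  gravitational acceleration (g = GM/r²): m/s²  ✗
  pressure (P = F/A): kg/(m·s²)  ✓ matches

Only pressure has units kg/(m·s²).

Answer: pressure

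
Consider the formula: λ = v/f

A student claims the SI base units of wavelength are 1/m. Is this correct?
Units of each symbol in λ = v/f:
  v (wave speed): m/s
  f (frequency): 1/s  → in the denominator, contributes s

Multiplying the contributions: [m/s] · [s]
Adding exponents of each base unit: m: 1
SI base units of wavelength: m

The claimed units 1/m (exponents m: -1) do not match the derived units m (exponents m: 1), so the claim is incorrect.

Answer: No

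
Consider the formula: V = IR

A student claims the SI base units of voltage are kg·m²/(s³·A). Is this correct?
Units of each symbol in V = IR:
  I (current): A
  R (resistance, in ohms): kg·m²/(s³·A²)

Multiplying the contributions: [A] · [kg·m²/(s³·A²)]
Adding exponents of each base unit: kg: 1, m: 2, s: -3, A: -1
SI base units of voltage: kg·m²/(s³·A)

The claimed units kg·m²/(s³·A) match the derived units, so the claim is correct.

Answer: Yes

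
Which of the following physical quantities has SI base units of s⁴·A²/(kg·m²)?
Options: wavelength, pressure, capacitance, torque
Checking the SI base units of each option:
  wavelength (λ = v/f): m  ✗
  pressure (P = F/A): kg/(m·s²)  ✗
  capacitance (C = Q/V): s⁴·A²/(kg·m²)  ✓ matches
  torque (τ = Fr): kg·m²/s²  ✗

Only capacitance has units s⁴·A²/(kg·m²).

Answer: capacitance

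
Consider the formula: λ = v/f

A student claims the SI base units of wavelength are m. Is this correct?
Units of each symbol in λ = v/f:
  v (wave speed): m/s
  f (frequency): 1/s  → in the denominator, contributes s

Multiplying the contributions: [m/s] · [s]
Adding exponents of each base unit: m: 1
SI base units of wavelength: m

The claimed units m match the derived units, so the claim is correct.

Answer: Yes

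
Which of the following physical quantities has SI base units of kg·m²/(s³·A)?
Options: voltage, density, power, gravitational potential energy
Checking the SI base units of each option:
  voltage (V = IR): kg·m²/(s³·A)  ✓ matches
  density (ρ = m/V): kg/m³  ✗
  power (P = W/t): kg·m²/s³  ✗
  gravitational potential energy (U = -GMm/r): kg·m²/s²  ✗

Only voltage has units kg·m²/(s³·A).

Answer: voltage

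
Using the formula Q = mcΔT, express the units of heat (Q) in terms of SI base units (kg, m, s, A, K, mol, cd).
Units of each symbol in Q = mcΔT:
  m (mass): kg
  c (specific heat capacity, in J/(kg·K)): m²/(s²·K)
  ΔT (temperature change): K

Multiplying the contributions: [kg] · [m²/(s²·K)] · [K]
Adding exponents of each base unit: kg: 1, m: 2, s: -2
SI base units of heat: kg·m²/s²

Answer: kg·m²/s²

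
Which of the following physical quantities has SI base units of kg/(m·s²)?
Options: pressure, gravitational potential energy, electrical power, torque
Checking the SI base units of each option:
  pressure (P = F/A): kg/(m·s²)  ✓ matches
  gravitational potential energy (U = -GMm/r): kg·m²/s²  ✗
  electrical power (P = IV): kg·m²/s³  ✗
  torque (τ = Fr): kg·m²/s²  ✗

Only pressure has units kg/(m·s²).

Answer: pressure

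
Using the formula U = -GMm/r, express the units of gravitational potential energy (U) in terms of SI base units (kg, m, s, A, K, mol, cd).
Units of each symbol in U = -GMm/r:
  G (gravitational constant): m³/(kg·s²)
  M (mass): kg
  m (mass): kg
  r (distance): m  → in the denominator, contributes 1/m
  The minus sign does not affect the units.

Multiplying the contributions: [m³/(kg·s²)] · [kg] · [kg] · [1/m]
Adding exponents of each base unit: kg: 1, m: 2, s: -2
SI base units of gravitational potential energy: kg·m²/s²

Answer: kg·m²/s²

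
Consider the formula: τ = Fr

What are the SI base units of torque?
Units of each symbol in τ = Fr:
  F (force): kg·m/s²
  r (lever arm): m

Multiplying the contributions: [kg·m/s²] · [m]
Adding exponents of each base unit: kg: 1, m: 2, s: -2
SI base units of torque: kg·m²/s²

Answer: kg·m²/s²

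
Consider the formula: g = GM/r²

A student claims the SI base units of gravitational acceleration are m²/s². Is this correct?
Units of each symbol in g = GM/r²:
  G (gravitational constant): m³/(kg·s²)
  M (mass): kg
  r (distance): m  → to the power 2 in the denominator, contributes 1/m²

Multiplying the contributions: [m³/(kg·s²)] · [kg] · [1/m²]
Adding exponents of each base unit: m: 1, s: -2
SI base units of gravitational acceleration: m/s²

The claimed units m²/s² (exponents m: 2, s: -2) do not match the derived units m/s² (exponents m: 1, s: -2), so the claim is incorrect.

Answer: No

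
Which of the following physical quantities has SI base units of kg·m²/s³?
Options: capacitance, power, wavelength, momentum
Checking the SI base units of each option:
  capacitance (C = Q/V): s⁴·A²/(kg·m²)  ✗
  power (P = W/t): kg·m²/s³  ✓ matches
  wavelength (λ = v/f): m  ✗
  momentum (p = mv): kg·m/s  ✗

Only power has units kg·m²/s³.

Answer: power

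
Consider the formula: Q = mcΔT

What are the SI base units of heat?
Units of each symbol in Q = mcΔT:
  m (mass): kg
  c (specific heat capacity, in J/(kg·K)): m²/(s²·K)
  ΔT (temperature change): K

Multiplying the contributions: [kg] · [m²/(s²·K)] · [K]
Adding exponents of each base unit: kg: 1, m: 2, s: -2
SI base units of heat: kg·m²/s²

Answer: kg·m²/s²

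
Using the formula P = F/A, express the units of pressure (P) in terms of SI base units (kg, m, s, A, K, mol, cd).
Units of each symbol in P = F/A:
  F (force): kg·m/s²
  A (area): m²  → in the denominator, contributes 1/m²

Multiplying the contributions: [kg·m/s²] · [1/m²]
Adding exponents of each base unit: kg: 1, m: -1, s: -2
SI base units of pressure: kg/(m·s²)

Answer: kg/(m·s²)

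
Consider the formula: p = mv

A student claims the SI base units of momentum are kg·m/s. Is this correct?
Units of each symbol in p = mv:
  m (mass): kg
  v (velocity): m/s

Multiplying the contributions: [kg] · [m/s]
Adding exponents of each base unit: kg: 1, m: 1, s: -1
SI base units of momentum: kg·m/s

The claimed units kg·m/s match the derived units, so the claim is correct.

Answer: Yes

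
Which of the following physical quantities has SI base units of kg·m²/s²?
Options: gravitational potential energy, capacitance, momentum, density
Checking the SI base units of each option:
  gravitational potential energy (U = -GMm/r): kg·m²/s²  ✓ matches
  capacitance (C = Q/V): s⁴·A²/(kg·m²)  ✗
  momentum (p = mv): kg·m/s  ✗
  density (ρ = m/V): kg/m³  ✗

Only gravitational potential energy has units kg·m²/s².

Answer: gravitational potential energy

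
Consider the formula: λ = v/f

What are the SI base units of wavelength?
Units of each symbol in λ = v/f:
  v (wave speed): m/s
  f (frequency): 1/s  → in the denominator, contributes s

Multiplying the contributions: [m/s] · [s]
Adding exponents of each base unit: m: 1
SI base units of wavelength: m

Answer: m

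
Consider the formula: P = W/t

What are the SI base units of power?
Units of each symbol in P = W/t:
  W (work): kg·m²/s²
  t (time): s  → in the denominator, contributes 1/s

Multiplying the contributions: [kg·m²/s²] · [1/s]
Adding exponents of each base unit: kg: 1, m: 2, s: -3
SI base units of power: kg·m²/s³

Answer: kg·m²/s³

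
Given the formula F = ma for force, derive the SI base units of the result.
Units of each symbol in F = ma:
  m (mass): kg
  a (acceleration): m/s²

Multiplying the contributions: [kg] · [m/s²]
Adding exponents of each base unit: kg: 1, m: 1, s: -2
SI base units of force: kg·m/s²

Answer: kg·m/s²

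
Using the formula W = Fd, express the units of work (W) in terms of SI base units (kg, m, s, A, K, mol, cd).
Units of each symbol in W = Fd:
  F (force): kg·m/s²
  d (displacement): m

Multiplying the contributions: [kg·m/s²] · [m]
Adding exponents of each base unit: kg: 1, m: 2, s: -2
SI base units of work: kg·m²/s²

Answer: kg·m²/s²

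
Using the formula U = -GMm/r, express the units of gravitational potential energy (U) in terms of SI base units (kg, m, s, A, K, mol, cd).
Units of each symbol in U = -GMm/r:
  G (gravitational constant): m³/(kg·s²)
  M (mass): kg
  m (mass): kg
  r (distance): m  → in the denominator, contributes 1/m
  The minus sign does not affect the units.

Multiplying the contributions: [m³/(kg·s²)] · [kg] · [kg] · [1/m]
Adding exponents of each base unit: kg: 1, m: 2, s: -2
SI base units of gravitational potential energy: kg·m²/s²

Answer: kg·m²/s²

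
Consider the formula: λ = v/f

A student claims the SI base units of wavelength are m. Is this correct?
Units of each symbol in λ = v/f:
  v (wave speed): m/s
  f (frequency): 1/s  → in the denominator, contributes s

Multiplying the contributions: [m/s] · [s]
Adding exponents of each base unit: m: 1
SI base units of wavelength: m

The claimed units m match the derived units, so the claim is correct.

Answer: Yes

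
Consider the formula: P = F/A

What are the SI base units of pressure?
Units of each symbol in P = F/A:
  F (force): kg·m/s²
  A (area): m²  → in the denominator, contributes 1/m²

Multiplying the contributions: [kg·m/s²] · [1/m²]
Adding exponents of each base unit: kg: 1, m: -1, s: -2
SI base units of pressure: kg/(m·s²)

Answer: kg/(m·s²)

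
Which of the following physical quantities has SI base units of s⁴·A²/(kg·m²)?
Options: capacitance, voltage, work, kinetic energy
Checking the SI base units of each option:
  capacitance (C = Q/V): s⁴·A²/(kg·m²)  ✓ matches
  voltage (V = IR): kg·m²/(s³·A)  ✗
  work (W = Fd): kg·m²/s²  ✗
  kinetic energy (E = ½mv²): kg·m²/s²  ✗

Only capacitance has units s⁴·A²/(kg·m²).

Answer: capacitance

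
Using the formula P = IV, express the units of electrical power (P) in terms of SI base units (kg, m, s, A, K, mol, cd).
Units of each symbol in P = IV:
  I (current): A
  V (voltage, in volts): kg·m²/(s³·A)

Multiplying the contributions: [A] · [kg·m²/(s³·A)]
Adding exponents of each base unit: kg: 1, m: 2, s: -3
SI base units of electrical power: kg·m²/s³

Answer: kg·m²/s³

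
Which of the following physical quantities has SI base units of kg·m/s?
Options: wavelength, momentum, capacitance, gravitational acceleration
Checking the SI base units of each option:
  wavelength (λ = v/f): m  ✗
  momentum (p = mv): kg·m/s  ✓ matches
  capacitance (C = Q/V): s⁴·A²/(kg·m²)  ✗
  gravitational acceleration (g = GM/r²): m/s²  ✗

Only momentum has units kg·m/s.

Answer: momentum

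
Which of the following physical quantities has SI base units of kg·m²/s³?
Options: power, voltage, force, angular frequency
Checking the SI base units of each option:
  power (P = W/t): kg·m²/s³  ✓ matches
  voltage (V = IR): kg·m²/(s³·A)  ✗
  force (F = ma): kg·m/s²  ✗
  angular frequency (ω = 2πf): 1/s  ✗

Only power has units kg·m²/s³.

Answer: power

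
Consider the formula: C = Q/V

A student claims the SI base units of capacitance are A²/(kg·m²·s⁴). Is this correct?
Units of each symbol in C = Q/V:
  Q (charge, in coulombs): s·A
  V (voltage, in volts): kg·m²/(s³·A)  → in the denominator, contributes s³·A/(kg·m²)

Multiplying the contributions: [s·A] · [s³·A/(kg·m²)]
Adding exponents of each base unit: kg: -1, m: -2, s: 4, A: 2
SI base units of capacitance: s⁴·A²/(kg·m²)

The claimed units A²/(kg·m²·s⁴) (exponents kg: -1, m: -2, s: -4, A: 2) do not match the derived units s⁴·A²/(kg·m²) (exponents kg: -1, m: -2, s: 4, A: 2), so the claim is incorrect.

Answer: No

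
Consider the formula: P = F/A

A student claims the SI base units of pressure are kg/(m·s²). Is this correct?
Units of each symbol in P = F/A:
  F (force): kg·m/s²
  A (area): m²  → in the denominator, contributes 1/m²

Multiplying the contributions: [kg·m/s²] · [1/m²]
Adding exponents of each base unit: kg: 1, m: -1, s: -2
SI base units of pressure: kg/(m·s²)

The claimed units kg/(m·s²) match the derived units, so the claim is correct.

Answer: Yes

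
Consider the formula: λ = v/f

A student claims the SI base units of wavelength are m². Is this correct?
Units of each symbol in λ = v/f:
  v (wave speed): m/s
  f (frequency): 1/s  → in the denominator, contributes s

Multiplying the contributions: [m/s] · [s]
Adding exponents of each base unit: m: 1
SI base units of wavelength: m

The claimed units m² (exponents m: 2) do not match the derived units m (exponents m: 1), so the claim is incorrect.

Answer: No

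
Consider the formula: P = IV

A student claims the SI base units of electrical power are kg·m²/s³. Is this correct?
Units of each symbol in P = IV:
  I (current): A
  V (voltage, in volts): kg·m²/(s³·A)

Multiplying the contributions: [A] · [kg·m²/(s³·A)]
Adding exponents of each base unit: kg: 1, m: 2, s: -3
SI base units of electrical power: kg·m²/s³

The claimed units kg·m²/s³ match the derived units, so the claim is correct.

Answer: Yes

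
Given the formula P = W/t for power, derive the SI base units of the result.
Units of each symbol in P = W/t:
  W (work): kg·m²/s²
  t (time): s  → in the denominator, contributes 1/s

Multiplying the contributions: [kg·m²/s²] · [1/s]
Adding exponents of each base unit: kg: 1, m: 2, s: -3
SI base units of power: kg·m²/s³

Answer: kg·m²/s³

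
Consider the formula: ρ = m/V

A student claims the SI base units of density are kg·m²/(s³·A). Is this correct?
Units of each symbol in ρ = m/V:
  m (mass): kg
  V (volume): m³  → in the denominator, contributes 1/m³

Multiplying the contributions: [kg] · [1/m³]
Adding exponents of each base unit: kg: 1, m: -3
SI base units of density: kg/m³

The claimed units kg·m²/(s³·A) (exponents kg: 1, m: 2, s: -3, A: -1) do not match the derived units kg/m³ (exponents kg: 1, m: -3), so the claim is incorrect.

Answer: No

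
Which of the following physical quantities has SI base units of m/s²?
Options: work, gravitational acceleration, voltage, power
Checking the SI base units of each option:
  work (W = Fd): kg·m²/s²  ✗
  gravitational acceleration (g = GM/r²): m/s²  ✓ matches
  voltage (V = IR): kg·m²/(s³·A)  ✗
  power (P = W/t): kg·m²/s³  ✗

Only gravitational acceleration has units m/s².

Answer: gravitational acceleration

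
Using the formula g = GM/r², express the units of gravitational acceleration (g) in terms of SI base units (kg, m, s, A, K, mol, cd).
Units of each symbol in g = GM/r²:
  G (gravitational constant): m³/(kg·s²)
  M (mass): kg
  r (distance): m  → to the power 2 in the denominator, contributes 1/m²

Multiplying the contributions: [m³/(kg·s²)] · [kg] · [1/m²]
Adding exponents of each base unit: m: 1, s: -2
SI base units of gravitational acceleration: m/s²

Answer: m/s²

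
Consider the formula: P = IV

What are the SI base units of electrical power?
Units of each symbol in P = IV:
  I (current): A
  V (voltage, in volts): kg·m²/(s³·A)

Multiplying the contributions: [A] · [kg·m²/(s³·A)]
Adding exponents of each base unit: kg: 1, m: 2, s: -3
SI base units of electrical power: kg·m²/s³

Answer: kg·m²/s³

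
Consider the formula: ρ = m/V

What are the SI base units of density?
Units of each symbol in ρ = m/V:
  m (mass): kg
  V (volume): m³  → in the denominator, contributes 1/m³

Multiplying the contributions: [kg] · [1/m³]
Adding exponents of each base unit: kg: 1, m: -3
SI base units of density: kg/m³

Answer: kg/m³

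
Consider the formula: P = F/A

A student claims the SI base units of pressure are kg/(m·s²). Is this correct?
Units of each symbol in P = F/A:
  F (force): kg·m/s²
  A (area): m²  → in the denominator, contributes 1/m²

Multiplying the contributions: [kg·m/s²] · [1/m²]
Adding exponents of each base unit: kg: 1, m: -1, s: -2
SI base units of pressure: kg/(m·s²)

The claimed units kg/(m·s²) match the derived units, so the claim is correct.

Answer: Yes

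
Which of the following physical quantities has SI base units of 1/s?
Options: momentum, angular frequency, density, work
Checking the SI base units of each option:
  momentum (p = mv): kg·m/s  ✗
  angular frequency (ω = 2πf): 1/s  ✓ matches
  density (ρ = m/V): kg/m³  ✗
  work (W = Fd): kg·m²/s²  ✗

Only angular frequency has units 1/s.

Answer: angular frequency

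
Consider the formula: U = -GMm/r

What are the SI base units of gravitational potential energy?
Units of each symbol in U = -GMm/r:
  G (gravitational constant): m³/(kg·s²)
  M (mass): kg
  m (mass): kg
  r (distance): m  → in the denominator, contributes 1/m
  The minus sign does not affect the units.

Multiplying the contributions: [m³/(kg·s²)] · [kg] · [kg] · [1/m]
Adding exponents of each base unit: kg: 1, m: 2, s: -2
SI base units of gravitational potential energy: kg·m²/s²

Answer: kg·m²/s²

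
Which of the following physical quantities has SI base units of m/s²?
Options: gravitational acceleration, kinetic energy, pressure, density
Checking the SI base units of each option:
  gravitational acceleration (g = GM/r²): m/s²  ✓ matches
  kinetic energy (E = ½mv²): kg·m²/s²  ✗
  pressure (P = F/A): kg/(m·s²)  ✗
  density (ρ = m/V): kg/m³  ✗

Only gravitational acceleration has units m/s².

Answer: gravitational acceleration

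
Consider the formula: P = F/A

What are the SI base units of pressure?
Units of each symbol in P = F/A:
  F (force): kg·m/s²
  A (area): m²  → in the denominator, contributes 1/m²

Multiplying the contributions: [kg·m/s²] · [1/m²]
Adding exponents of each base unit: kg: 1, m: -1, s: -2
SI base units of pressure: kg/(m·s²)

Answer: kg/(m·s²)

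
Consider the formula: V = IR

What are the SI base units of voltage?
Units of each symbol in V = IR:
  I (current): A
  R (resistance, in ohms): kg·m²/(s³·A²)

Multiplying the contributions: [A] · [kg·m²/(s³·A²)]
Adding exponents of each base unit: kg: 1, m: 2, s: -3, A: -1
SI base units of voltage: kg·m²/(s³·A)

Answer: kg·m²/(s³·A)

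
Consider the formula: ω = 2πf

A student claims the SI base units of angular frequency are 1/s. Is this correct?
Units of each symbol in ω = 2πf:
  f (frequency): 1/s
  The factor 2π is dimensionless.

Multiplying the contributions: [1/s]
Adding exponents of each base unit: s: -1
SI base units of angular frequency: 1/s

The claimed units 1/s match the derived units, so the claim is correct.

Answer: Yes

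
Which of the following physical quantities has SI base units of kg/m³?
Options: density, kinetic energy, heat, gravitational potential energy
Checking the SI base units of each option:
  density (ρ = m/V): kg/m³  ✓ matches
  kinetic energy (E = ½mv²): kg·m²/s²  ✗
  heat (Q = mcΔT): kg·m²/s²  ✗
  gravitational potential energy (U = -GMm/r): kg·m²/s²  ✗

Only density has units kg/m³.

Answer: density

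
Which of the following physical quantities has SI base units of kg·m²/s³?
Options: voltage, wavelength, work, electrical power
Checking the SI base units of each option:
  voltage (V = IR): kg·m²/(s³·A)  ✗
  wavelength (λ = v/f): m  ✗
  work (W = Fd): kg·m²/s²  ✗
  electrical power (P = IV): kg·m²/s³  ✓ matches

Only electrical power has units kg·m²/s³.

Answer: electrical power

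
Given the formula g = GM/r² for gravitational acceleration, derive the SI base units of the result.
Units of each symbol in g = GM/r²:
  G (gravitational constant): m³/(kg·s²)
  M (mass): kg
  r (distance): m  → to the power 2 in the denominator, contributes 1/m²

Multiplying the contributions: [m³/(kg·s²)] · [kg] · [1/m²]
Adding exponents of each base unit: m: 1, s: -2
SI base units of gravitational acceleration: m/s²

Answer: m/s²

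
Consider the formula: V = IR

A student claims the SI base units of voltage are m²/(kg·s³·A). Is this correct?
Units of each symbol in V = IR:
  I (current): A
  R (resistance, in ohms): kg·m²/(s³·A²)

Multiplying the contributions: [A] · [kg·m²/(s³·A²)]
Adding exponents of each base unit: kg: 1, m: 2, s: -3, A: -1
SI base units of voltage: kg·m²/(s³·A)

The claimed units m²/(kg·s³·A) (exponents kg: -1, m: 2, s: -3, A: -1) do not match the derived units kg·m²/(s³·A) (exponents kg: 1, m: 2, s: -3, A: -1), so the claim is incorrect.

Answer: No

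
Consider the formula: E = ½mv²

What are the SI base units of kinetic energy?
Units of each symbol in E = ½mv²:
  m (mass): kg
  v (speed): m/s  → to the power 2, contributes m²/s²
  The factor ½ is dimensionless.

Multiplying the contributions: [kg] · [m²/s²]
Adding exponents of each base unit: kg: 1, m: 2, s: -2
SI base units of kinetic energy: kg·m²/s²

Answer: kg·m²/s²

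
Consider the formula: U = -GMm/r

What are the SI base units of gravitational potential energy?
Units of each symbol in U = -GMm/r:
  G (gravitational constant): m³/(kg·s²)
  M (mass): kg
  m (mass): kg
  r (distance): m  → in the denominator, contributes 1/m
  The minus sign does not affect the units.

Multiplying the contributions: [m³/(kg·s²)] · [kg] · [kg] · [1/m]
Adding exponents of each base unit: kg: 1, m: 2, s: -2
SI base units of gravitational potential energy: kg·m²/s²

Answer: kg·m²/s²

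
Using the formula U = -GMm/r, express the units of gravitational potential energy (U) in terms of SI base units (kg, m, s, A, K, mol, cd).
Units of each symbol in U = -GMm/r:
  G (gravitational constant): m³/(kg·s²)
  M (mass): kg
  m (mass): kg
  r (distance): m  → in the denominator, contributes 1/m
  The minus sign does not affect the units.

Multiplying the contributions: [m³/(kg·s²)] · [kg] · [kg] · [1/m]
Adding exponents of each base unit: kg: 1, m: 2, s: -2
SI base units of gravitational potential energy: kg·m²/s²

Answer: kg·m²/s²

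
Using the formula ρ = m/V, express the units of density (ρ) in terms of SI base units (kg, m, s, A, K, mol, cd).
Units of each symbol in ρ = m/V:
  m (mass): kg
  V (volume): m³  → in the denominator, contributes 1/m³

Multiplying the contributions: [kg] · [1/m³]
Adding exponents of each base unit: kg: 1, m: -3
SI base units of density: kg/m³

Answer: kg/m³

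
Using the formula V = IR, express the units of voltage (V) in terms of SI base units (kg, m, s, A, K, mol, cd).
Units of each symbol in V = IR:
  I (current): A
  R (resistance, in ohms): kg·m²/(s³·A²)

Multiplying the contributions: [A] · [kg·m²/(s³·A²)]
Adding exponents of each base unit: kg: 1, m: 2, s: -3, A: -1
SI base units of voltage: kg·m²/(s³·A)

Answer: kg·m²/(s³·A)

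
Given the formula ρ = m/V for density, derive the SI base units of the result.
Units of each symbol in ρ = m/V:
  m (mass): kg
  V (volume): m³  → in the denominator, contributes 1/m³

Multiplying the contributions: [kg] · [1/m³]
Adding exponents of each base unit: kg: 1, m: -3
SI base units of density: kg/m³

Answer: kg/m³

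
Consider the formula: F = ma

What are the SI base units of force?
Units of each symbol in F = ma:
  m (mass): kg
  a (acceleration): m/s²

Multiplying the contributions: [kg] · [m/s²]
Adding exponents of each base unit: kg: 1, m: 1, s: -2
SI base units of force: kg·m/s²

Answer: kg·m/s²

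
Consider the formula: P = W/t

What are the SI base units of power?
Units of each symbol in P = W/t:
  W (work): kg·m²/s²
  t (time): s  → in the denominator, contributes 1/s

Multiplying the contributions: [kg·m²/s²] · [1/s]
Adding exponents of each base unit: kg: 1, m: 2, s: -3
SI base units of power: kg·m²/s³

Answer: kg·m²/s³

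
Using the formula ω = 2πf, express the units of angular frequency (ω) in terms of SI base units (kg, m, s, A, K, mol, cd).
Units of each symbol in ω = 2πf:
  f (frequency): 1/s
  The factor 2π is dimensionless.

Multiplying the contributions: [1/s]
Adding exponents of each base unit: s: -1
SI base units of angular frequency: 1/s

Answer: 1/s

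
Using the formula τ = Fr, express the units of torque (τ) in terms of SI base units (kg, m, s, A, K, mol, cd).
Units of each symbol in τ = Fr:
  F (force): kg·m/s²
  r (lever arm): m

Multiplying the contributions: [kg·m/s²] · [m]
Adding exponents of each base unit: kg: 1, m: 2, s: -2
SI base units of torque: kg·m²/s²

Answer: kg·m²/s²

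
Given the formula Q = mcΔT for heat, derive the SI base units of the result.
Units of each symbol in Q = mcΔT:
  m (mass): kg
  c (specific heat capacity, in J/(kg·K)): m²/(s²·K)
  ΔT (temperature change): K

Multiplying the contributions: [kg] · [m²/(s²·K)] · [K]
Adding exponents of each base unit: kg: 1, m: 2, s: -2
SI base units of heat: kg·m²/s²

Answer: kg·m²/s²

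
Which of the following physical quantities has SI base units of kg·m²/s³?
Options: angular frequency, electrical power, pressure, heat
Checking the SI base units of each option:
  angular frequency (ω = 2πf): 1/s  ✗
  electrical power (P = IV): kg·m²/s³  ✓ matches
  pressure (P = F/A): kg/(m·s²)  ✗
  heat (Q = mcΔT): kg·m²/s²  ✗

Only electrical power has units kg·m²/s³.

Answer: electrical power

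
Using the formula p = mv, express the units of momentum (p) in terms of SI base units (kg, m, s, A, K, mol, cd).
Units of each symbol in p = mv:
  m (mass): kg
  v (velocity): m/s

Multiplying the contributions: [kg] · [m/s]
Adding exponents of each base unit: kg: 1, m: 1, s: -1
SI base units of momentum: kg·m/s

Answer: kg·m/s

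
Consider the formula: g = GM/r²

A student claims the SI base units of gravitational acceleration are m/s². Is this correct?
Units of each symbol in g = GM/r²:
  G (gravitational constant): m³/(kg·s²)
  M (mass): kg
  r (distance): m  → to the power 2 in the denominator, contributes 1/m²

Multiplying the contributions: [m³/(kg·s²)] · [kg] · [1/m²]
Adding exponents of each base unit: m: 1, s: -2
SI base units of gravitational acceleration: m/s²

The claimed units m/s² match the derived units, so the claim is correct.

Answer: Yes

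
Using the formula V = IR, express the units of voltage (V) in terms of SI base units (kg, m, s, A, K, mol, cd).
Units of each symbol in V = IR:
  I (current): A
  R (resistance, in ohms): kg·m²/(s³·A²)

Multiplying the contributions: [A] · [kg·m²/(s³·A²)]
Adding exponents of each base unit: kg: 1, m: 2, s: -3, A: -1
SI base units of voltage: kg·m²/(s³·A)

Answer: kg·m²/(s³·A)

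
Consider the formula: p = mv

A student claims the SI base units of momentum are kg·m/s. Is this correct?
Units of each symbol in p = mv:
  m (mass): kg
  v (velocity): m/s

Multiplying the contributions: [kg] · [m/s]
Adding exponents of each base unit: kg: 1, m: 1, s: -1
SI base units of momentum: kg·m/s

The claimed units kg·m/s match the derived units, so the claim is correct.

Answer: Yes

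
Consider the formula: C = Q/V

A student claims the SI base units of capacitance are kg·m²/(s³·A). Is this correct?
Units of each symbol in C = Q/V:
  Q (charge, in coulombs): s·A
  V (voltage, in volts): kg·m²/(s³·A)  → in the denominator, contributes s³·A/(kg·m²)

Multiplying the contributions: [s·A] · [s³·A/(kg·m²)]
Adding exponents of each base unit: kg: -1, m: -2, s: 4, A: 2
SI base units of capacitance: s⁴·A²/(kg·m²)

The claimed units kg·m²/(s³·A) (exponents kg: 1, m: 2, s: -3, A: -1) do not match the derived units s⁴·A²/(kg·m²) (exponents kg: -1, m: -2, s: 4, A: 2), so the claim is incorrect.

Answer: No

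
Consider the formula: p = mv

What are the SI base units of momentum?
Units of each symbol in p = mv:
  m (mass): kg
  v (velocity): m/s

Multiplying the contributions: [kg] · [m/s]
Adding exponents of each base unit: kg: 1, m: 1, s: -1
SI base units of momentum: kg·m/s

Answer: kg·m/s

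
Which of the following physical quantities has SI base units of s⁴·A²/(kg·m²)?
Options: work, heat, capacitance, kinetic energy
Checking the SI base units of each option:
  work (W = Fd): kg·m²/s²  ✗
  heat (Q = mcΔT): kg·m²/s²  ✗
  capacitance (C = Q/V): s⁴·A²/(kg·m²)  ✓ matches
  kinetic energy (E = ½mv²): kg·m²/s²  ✗

Only capacitance has units s⁴·A²/(kg·m²).

Answer: capacitance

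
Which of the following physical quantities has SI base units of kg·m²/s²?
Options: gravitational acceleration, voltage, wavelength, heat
Checking the SI base units of each option:
  gravitational acceleration (g = GM/r²): m/s²  ✗
  voltage (V = IR): kg·m²/(s³·A)  ✗
  wavelength (λ = v/f): m  ✗
  heat (Q = mcΔT): kg·m²/s²  ✓ matches

Only heat has units kg·m²/s².

Answer: heat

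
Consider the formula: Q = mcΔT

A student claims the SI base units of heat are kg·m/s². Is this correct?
Units of each symbol in Q = mcΔT:
  m (mass): kg
  c (specific heat capacity, in J/(kg·K)): m²/(s²·K)
  ΔT (temperature change): K

Multiplying the contributions: [kg] · [m²/(s²·K)] · [K]
Adding exponents of each base unit: kg: 1, m: 2, s: -2
SI base units of heat: kg·m²/s²

The claimed units kg·m/s² (exponents kg: 1, m: 1, s: -2) do not match the derived units kg·m²/s² (exponents kg: 1, m: 2, s: -2), so the claim is incorrect.

Answer: No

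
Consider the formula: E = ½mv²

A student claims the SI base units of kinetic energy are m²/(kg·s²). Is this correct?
Units of each symbol in E = ½mv²:
  m (mass): kg
  v (speed): m/s  → to the power 2, contributes m²/s²
  The factor ½ is dimensionless.

Multiplying the contributions: [kg] · [m²/s²]
Adding exponents of each base unit: kg: 1, m: 2, s: -2
SI base units of kinetic energy: kg·m²/s²

The claimed units m²/(kg·s²) (exponents kg: -1, m: 2, s: -2) do not match the derived units kg·m²/s² (exponents kg: 1, m: 2, s: -2), so the claim is incorrect.

Answer: No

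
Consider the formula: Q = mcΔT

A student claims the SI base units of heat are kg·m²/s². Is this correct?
Units of each symbol in Q = mcΔT:
  m (mass): kg
  c (specific heat capacity, in J/(kg·K)): m²/(s²·K)
  ΔT (temperature change): K

Multiplying the contributions: [kg] · [m²/(s²·K)] · [K]
Adding exponents of each base unit: kg: 1, m: 2, s: -2
SI base units of heat: kg·m²/s²

The claimed units kg·m²/s² match the derived units, so the claim is correct.

Answer: Yes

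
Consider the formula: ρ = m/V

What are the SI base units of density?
Units of each symbol in ρ = m/V:
  m (mass): kg
  V (volume): m³  → in the denominator, contributes 1/m³

Multiplying the contributions: [kg] · [1/m³]
Adding exponents of each base unit: kg: 1, m: -3
SI base units of density: kg/m³

Answer: kg/m³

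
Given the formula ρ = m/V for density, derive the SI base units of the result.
Units of each symbol in ρ = m/V:
  m (mass): kg
  V (volume): m³  → in the denominator, contributes 1/m³

Multiplying the contributions: [kg] · [1/m³]
Adding exponents of each base unit: kg: 1, m: -3
SI base units of density: kg/m³

Answer: kg/m³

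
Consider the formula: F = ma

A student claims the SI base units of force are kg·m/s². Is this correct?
Units of each symbol in F = ma:
  m (mass): kg
  a (acceleration): m/s²

Multiplying the contributions: [kg] · [m/s²]
Adding exponents of each base unit: kg: 1, m: 1, s: -2
SI base units of force: kg·m/s²

The claimed units kg·m/s² match the derived units, so the claim is correct.

Answer: Yes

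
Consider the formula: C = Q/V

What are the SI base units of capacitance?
Units of each symbol in C = Q/V:
  Q (charge, in coulombs): s·A
  V (voltage, in volts): kg·m²/(s³·A)  → in the denominator, contributes s³·A/(kg·m²)

Multiplying the contributions: [s·A] · [s³·A/(kg·m²)]
Adding exponents of each base unit: kg: -1, m: -2, s: 4, A: 2
SI base units of capacitance: s⁴·A²/(kg·m²)

Answer: s⁴·A²/(kg·m²)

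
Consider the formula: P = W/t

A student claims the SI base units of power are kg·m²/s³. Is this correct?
Units of each symbol in P = W/t:
  W (work): kg·m²/s²
  t (time): s  → in the denominator, contributes 1/s

Multiplying the contributions: [kg·m²/s²] · [1/s]
Adding exponents of each base unit: kg: 1, m: 2, s: -3
SI base units of power: kg·m²/s³

The claimed units kg·m²/s³ match the derived units, so the claim is correct.

Answer: Yes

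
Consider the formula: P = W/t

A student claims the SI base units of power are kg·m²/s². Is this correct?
Units of each symbol in P = W/t:
  W (work): kg·m²/s²
  t (time): s  → in the denominator, contributes 1/s

Multiplying the contributions: [kg·m²/s²] · [1/s]
Adding exponents of each base unit: kg: 1, m: 2, s: -3
SI base units of power: kg·m²/s³

The claimed units kg·m²/s² (exponents kg: 1, m: 2, s: -2) do not match the derived units kg·m²/s³ (exponents kg: 1, m: 2, s: -3), so the claim is incorrect.

Answer: No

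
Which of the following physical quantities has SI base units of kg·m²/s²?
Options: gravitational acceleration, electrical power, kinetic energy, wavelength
Checking the SI base units of each option:
  gravitational acceleration (g = GM/r²): m/s²  ✗
  electrical power (P = IV): kg·m²/s³  ✗
  kinetic energy (E = ½mv²): kg·m²/s²  ✓ matches
  wavelength (λ = v/f): m  ✗

Only kinetic energy has units kg·m²/s².

Answer: kinetic energy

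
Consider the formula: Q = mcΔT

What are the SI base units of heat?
Units of each symbol in Q = mcΔT:
  m (mass): kg
  c (specific heat capacity, in J/(kg·K)): m²/(s²·K)
  ΔT (temperature change): K

Multiplying the contributions: [kg] · [m²/(s²·K)] · [K]
Adding exponents of each base unit: kg: 1, m: 2, s: -2
SI base units of heat: kg·m²/s²

Answer: kg·m²/s²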